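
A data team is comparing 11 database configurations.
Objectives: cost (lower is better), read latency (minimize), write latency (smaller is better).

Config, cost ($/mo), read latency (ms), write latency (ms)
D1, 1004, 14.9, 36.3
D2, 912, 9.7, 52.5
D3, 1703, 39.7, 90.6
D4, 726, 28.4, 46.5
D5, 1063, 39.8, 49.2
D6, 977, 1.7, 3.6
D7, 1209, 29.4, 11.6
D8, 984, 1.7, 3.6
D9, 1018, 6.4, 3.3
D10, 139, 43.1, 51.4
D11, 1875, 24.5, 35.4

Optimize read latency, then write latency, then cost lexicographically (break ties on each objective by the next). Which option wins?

First minimize read latency: best is 1.7, kept {D6, D8}.
Then minimize write latency: best is 3.6, kept {D6, D8}.
Then minimize cost: best is 977, kept {D6}.

D6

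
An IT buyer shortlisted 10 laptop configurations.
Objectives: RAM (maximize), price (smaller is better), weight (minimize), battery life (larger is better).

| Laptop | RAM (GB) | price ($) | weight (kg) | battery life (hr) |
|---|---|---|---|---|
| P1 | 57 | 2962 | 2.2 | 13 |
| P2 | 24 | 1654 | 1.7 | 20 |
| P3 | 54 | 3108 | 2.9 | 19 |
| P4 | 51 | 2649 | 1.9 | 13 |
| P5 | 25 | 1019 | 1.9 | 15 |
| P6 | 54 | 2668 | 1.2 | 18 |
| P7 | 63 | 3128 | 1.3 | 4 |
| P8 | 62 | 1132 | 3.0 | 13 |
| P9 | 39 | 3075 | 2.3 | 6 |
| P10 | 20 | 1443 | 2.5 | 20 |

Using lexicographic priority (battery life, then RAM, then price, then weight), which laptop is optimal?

First maximize battery life: best is 20, kept {P2, P10}.
Then maximize RAM: best is 24, kept {P2}.

P2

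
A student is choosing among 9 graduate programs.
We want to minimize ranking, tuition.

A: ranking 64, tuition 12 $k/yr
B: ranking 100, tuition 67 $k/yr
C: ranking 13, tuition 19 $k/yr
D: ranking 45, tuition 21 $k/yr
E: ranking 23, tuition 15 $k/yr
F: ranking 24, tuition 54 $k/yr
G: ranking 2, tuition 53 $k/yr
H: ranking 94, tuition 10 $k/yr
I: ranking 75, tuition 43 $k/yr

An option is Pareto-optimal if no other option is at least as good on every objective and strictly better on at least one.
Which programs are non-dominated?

A: not dominated.
B: dominated by A (ranking 64≤100, tuition 12≤67).
C: not dominated.
D: dominated by C (ranking 13≤45, tuition 19≤21).
E: not dominated.
F: dominated by C (ranking 13≤24, tuition 19≤54).
G: not dominated (best ranking).
H: not dominated (best tuition).
I: dominated by A (ranking 64≤75, tuition 12≤43).

A, C, E, G, H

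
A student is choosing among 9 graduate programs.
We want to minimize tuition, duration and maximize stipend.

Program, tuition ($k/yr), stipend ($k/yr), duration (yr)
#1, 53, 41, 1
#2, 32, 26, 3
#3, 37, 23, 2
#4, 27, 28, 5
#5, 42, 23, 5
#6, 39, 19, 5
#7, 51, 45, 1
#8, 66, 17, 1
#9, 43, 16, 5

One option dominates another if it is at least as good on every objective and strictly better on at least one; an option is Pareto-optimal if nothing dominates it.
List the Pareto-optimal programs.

#1: dominated by #7 (tuition 51≤53, stipend 45≥41, duration 1≤1).
#2: not dominated.
#3: not dominated.
#4: not dominated (best tuition).
#5: dominated by #2 (tuition 32≤42, stipend 26≥23, duration 3≤5).
#6: dominated by #2 (tuition 32≤39, stipend 26≥19, duration 3≤5).
#7: not dominated (best stipend).
#8: dominated by #1 (tuition 53≤66, stipend 41≥17, duration 1≤1).
#9: dominated by #2 (tuition 32≤43, stipend 26≥16, duration 3≤5).

#2, #3, #4, #7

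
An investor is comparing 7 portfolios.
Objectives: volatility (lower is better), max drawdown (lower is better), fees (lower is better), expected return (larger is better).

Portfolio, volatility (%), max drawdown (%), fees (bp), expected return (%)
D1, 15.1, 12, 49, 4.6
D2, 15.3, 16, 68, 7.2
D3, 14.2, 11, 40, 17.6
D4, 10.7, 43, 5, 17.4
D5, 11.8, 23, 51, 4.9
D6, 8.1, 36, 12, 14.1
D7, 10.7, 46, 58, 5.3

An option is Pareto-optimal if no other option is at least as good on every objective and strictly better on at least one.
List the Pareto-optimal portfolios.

D1: dominated by D3 (volatility 14.2≤15.1, max drawdown 11≤12, fees 40≤49, expected return 17.6≥4.6).
D2: dominated by D3 (volatility 14.2≤15.3, max drawdown 11≤16, fees 40≤68, expected return 17.6≥7.2).
D3: not dominated (best max drawdown).
D4: not dominated (best fees).
D5: not dominated.
D6: not dominated (best volatility).
D7: dominated by D4 (volatility 10.7≤10.7, max drawdown 43≤46, fees 5≤58, expected return 17.4≥5.3).

D3, D4, D5, D6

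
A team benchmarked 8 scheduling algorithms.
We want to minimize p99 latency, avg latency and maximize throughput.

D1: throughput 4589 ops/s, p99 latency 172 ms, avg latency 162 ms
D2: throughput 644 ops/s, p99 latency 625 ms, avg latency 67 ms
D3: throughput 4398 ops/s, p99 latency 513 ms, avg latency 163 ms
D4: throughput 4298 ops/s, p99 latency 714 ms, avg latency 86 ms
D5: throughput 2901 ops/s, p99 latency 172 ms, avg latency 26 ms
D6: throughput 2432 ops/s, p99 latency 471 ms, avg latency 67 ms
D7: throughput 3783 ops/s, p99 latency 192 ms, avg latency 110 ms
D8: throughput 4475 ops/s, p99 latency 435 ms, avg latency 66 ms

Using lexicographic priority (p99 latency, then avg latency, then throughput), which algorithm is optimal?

D5

First minimize p99 latency: best is 172, kept {D1, D5}.
Then minimize avg latency: best is 26, kept {D5}.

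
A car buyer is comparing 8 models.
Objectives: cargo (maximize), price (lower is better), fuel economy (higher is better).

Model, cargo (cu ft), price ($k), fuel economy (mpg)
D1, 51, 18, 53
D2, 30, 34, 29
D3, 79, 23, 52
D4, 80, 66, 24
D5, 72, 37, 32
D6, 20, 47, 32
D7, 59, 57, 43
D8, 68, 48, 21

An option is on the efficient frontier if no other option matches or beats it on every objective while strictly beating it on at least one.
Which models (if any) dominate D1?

D2: worse on cargo (30 vs 51).
D3: worse on price (23 vs 18).
D4: worse on price (66 vs 18).
D5: worse on price (37 vs 18).
D6: worse on cargo (20 vs 51).
D7: worse on price (57 vs 18).
D8: worse on price (48 vs 18).
No option dominates D1.

none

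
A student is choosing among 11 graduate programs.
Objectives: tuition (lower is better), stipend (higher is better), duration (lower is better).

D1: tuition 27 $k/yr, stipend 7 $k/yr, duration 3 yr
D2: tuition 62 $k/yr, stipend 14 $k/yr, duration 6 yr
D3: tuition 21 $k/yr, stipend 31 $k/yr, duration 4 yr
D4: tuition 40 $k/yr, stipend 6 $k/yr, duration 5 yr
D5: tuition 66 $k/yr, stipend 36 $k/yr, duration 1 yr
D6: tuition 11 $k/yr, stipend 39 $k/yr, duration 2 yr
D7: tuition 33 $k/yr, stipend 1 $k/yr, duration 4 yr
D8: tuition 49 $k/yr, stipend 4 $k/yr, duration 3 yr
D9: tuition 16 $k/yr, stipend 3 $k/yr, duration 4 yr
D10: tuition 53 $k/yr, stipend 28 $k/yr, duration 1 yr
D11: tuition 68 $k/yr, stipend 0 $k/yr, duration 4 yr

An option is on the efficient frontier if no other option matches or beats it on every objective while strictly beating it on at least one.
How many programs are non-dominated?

3

D1: dominated by D6 (tuition 11≤27, stipend 39≥7, duration 2≤3).
D2: dominated by D3 (tuition 21≤62, stipend 31≥14, duration 4≤6).
D3: dominated by D6 (tuition 11≤21, stipend 39≥31, duration 2≤4).
D4: dominated by D1 (tuition 27≤40, stipend 7≥6, duration 3≤5).
D5: not dominated.
D6: not dominated (best tuition).
D7: dominated by D1 (tuition 27≤33, stipend 7≥1, duration 3≤4).
D8: dominated by D1 (tuition 27≤49, stipend 7≥4, duration 3≤3).
D9: dominated by D6 (tuition 11≤16, stipend 39≥3, duration 2≤4).
D10: not dominated.
D11: dominated by D1 (tuition 27≤68, stipend 7≥0, duration 3≤4).
Pareto-optimal: D5, D6, D10 → 3.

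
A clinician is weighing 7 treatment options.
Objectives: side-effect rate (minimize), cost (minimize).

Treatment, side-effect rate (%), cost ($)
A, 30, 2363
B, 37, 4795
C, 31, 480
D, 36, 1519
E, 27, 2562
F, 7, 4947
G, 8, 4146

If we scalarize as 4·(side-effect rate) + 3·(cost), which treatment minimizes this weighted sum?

A: 4·30 + 3·2363 = 7209
B: 4·37 + 3·4795 = 14533
C: 4·31 + 3·480 = 1564
D: 4·36 + 3·1519 = 4701
E: 4·27 + 3·2562 = 7794
F: 4·7 + 3·4947 = 14869
G: 4·8 + 3·4146 = 12470
Lowest: C at 1564.

C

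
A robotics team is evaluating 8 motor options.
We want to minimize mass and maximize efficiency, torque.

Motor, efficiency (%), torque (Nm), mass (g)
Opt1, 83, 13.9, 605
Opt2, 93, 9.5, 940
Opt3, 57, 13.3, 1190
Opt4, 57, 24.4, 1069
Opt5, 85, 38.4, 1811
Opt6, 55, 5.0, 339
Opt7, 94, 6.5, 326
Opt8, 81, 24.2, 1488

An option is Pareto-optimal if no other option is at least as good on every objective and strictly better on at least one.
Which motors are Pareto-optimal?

Opt1: not dominated.
Opt2: not dominated.
Opt3: dominated by Opt1 (efficiency 83≥57, torque 13.9≥13.3, mass 605≤1190).
Opt4: not dominated.
Opt5: not dominated (best torque).
Opt6: dominated by Opt7 (efficiency 94≥55, torque 6.5≥5.0, mass 326≤339).
Opt7: not dominated (best efficiency).
Opt8: not dominated.

Opt1, Opt2, Opt4, Opt5, Opt7, Opt8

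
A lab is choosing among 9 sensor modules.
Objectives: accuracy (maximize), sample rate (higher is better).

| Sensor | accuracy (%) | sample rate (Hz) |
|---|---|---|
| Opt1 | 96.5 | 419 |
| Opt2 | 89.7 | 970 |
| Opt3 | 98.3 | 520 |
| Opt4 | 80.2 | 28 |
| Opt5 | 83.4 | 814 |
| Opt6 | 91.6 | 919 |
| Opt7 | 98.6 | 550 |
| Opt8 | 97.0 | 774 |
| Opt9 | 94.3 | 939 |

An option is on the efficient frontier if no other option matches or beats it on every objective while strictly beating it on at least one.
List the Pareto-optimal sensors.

Opt1: dominated by Opt3 (accuracy 98.3≥96.5, sample rate 520≥419).
Opt2: not dominated (best sample rate).
Opt3: dominated by Opt7 (accuracy 98.6≥98.3, sample rate 550≥520).
Opt4: dominated by Opt1 (accuracy 96.5≥80.2, sample rate 419≥28).
Opt5: dominated by Opt2 (accuracy 89.7≥83.4, sample rate 970≥814).
Opt6: dominated by Opt9 (accuracy 94.3≥91.6, sample rate 939≥919).
Opt7: not dominated (best accuracy).
Opt8: not dominated.
Opt9: not dominated.

Opt2, Opt7, Opt8, Opt9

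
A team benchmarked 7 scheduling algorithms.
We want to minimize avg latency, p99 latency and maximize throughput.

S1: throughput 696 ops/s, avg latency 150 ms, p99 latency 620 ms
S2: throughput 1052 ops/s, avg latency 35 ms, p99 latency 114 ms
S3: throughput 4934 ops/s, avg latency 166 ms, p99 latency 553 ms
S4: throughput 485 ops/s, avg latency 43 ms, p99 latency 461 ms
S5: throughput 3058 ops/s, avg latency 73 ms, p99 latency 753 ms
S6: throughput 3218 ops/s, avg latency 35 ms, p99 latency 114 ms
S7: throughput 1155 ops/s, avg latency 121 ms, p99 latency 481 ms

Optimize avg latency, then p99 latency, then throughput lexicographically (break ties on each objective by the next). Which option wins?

First minimize avg latency: best is 35, kept {S2, S6}.
Then minimize p99 latency: best is 114, kept {S2, S6}.
Then maximize throughput: best is 3218, kept {S6}.

S6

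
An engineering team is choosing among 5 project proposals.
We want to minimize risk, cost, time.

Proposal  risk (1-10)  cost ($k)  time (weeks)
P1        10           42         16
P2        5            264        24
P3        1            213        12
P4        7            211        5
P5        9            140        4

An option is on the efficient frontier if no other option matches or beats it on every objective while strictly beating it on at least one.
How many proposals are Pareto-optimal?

P1: not dominated (best cost).
P2: dominated by P3 (risk 1≤5, cost 213≤264, time 12≤24).
P3: not dominated (best risk).
P4: not dominated.
P5: not dominated (best time).
Pareto-optimal: P1, P3, P4, P5 → 4.

4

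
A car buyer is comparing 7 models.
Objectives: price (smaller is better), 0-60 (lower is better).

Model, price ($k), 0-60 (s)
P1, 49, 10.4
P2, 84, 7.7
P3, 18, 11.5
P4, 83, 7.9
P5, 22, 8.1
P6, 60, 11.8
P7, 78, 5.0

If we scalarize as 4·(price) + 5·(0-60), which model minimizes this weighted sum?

P1: 4·49 + 5·10.4 = 248.0
P2: 4·84 + 5·7.7 = 374.5
P3: 4·18 + 5·11.5 = 129.5
P4: 4·83 + 5·7.9 = 371.5
P5: 4·22 + 5·8.1 = 128.5
P6: 4·60 + 5·11.8 = 299.0
P7: 4·78 + 5·5.0 = 337.0
Lowest: P5 at 128.5.

P5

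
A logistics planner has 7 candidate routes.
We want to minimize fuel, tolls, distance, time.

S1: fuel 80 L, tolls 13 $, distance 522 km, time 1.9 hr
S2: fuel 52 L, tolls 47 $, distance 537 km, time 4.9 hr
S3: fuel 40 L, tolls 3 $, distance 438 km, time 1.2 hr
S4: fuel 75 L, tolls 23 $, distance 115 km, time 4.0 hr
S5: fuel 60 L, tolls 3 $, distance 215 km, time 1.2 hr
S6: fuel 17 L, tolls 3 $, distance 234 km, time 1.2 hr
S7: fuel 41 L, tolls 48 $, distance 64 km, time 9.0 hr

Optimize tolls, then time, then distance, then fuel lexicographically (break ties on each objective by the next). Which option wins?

S5

First minimize tolls: best is 3, kept {S3, S5, S6}.
Then minimize time: best is 1.2, kept {S3, S5, S6}.
Then minimize distance: best is 215, kept {S5}.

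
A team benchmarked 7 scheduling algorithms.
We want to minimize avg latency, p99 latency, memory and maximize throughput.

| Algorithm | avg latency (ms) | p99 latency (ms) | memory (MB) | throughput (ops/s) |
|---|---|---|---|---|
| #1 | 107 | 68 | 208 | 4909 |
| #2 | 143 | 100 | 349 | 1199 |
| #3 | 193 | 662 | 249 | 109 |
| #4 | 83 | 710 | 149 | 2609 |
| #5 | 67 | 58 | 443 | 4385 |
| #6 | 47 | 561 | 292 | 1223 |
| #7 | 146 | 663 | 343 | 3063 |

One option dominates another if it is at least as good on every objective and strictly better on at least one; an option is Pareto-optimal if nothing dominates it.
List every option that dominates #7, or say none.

#1

#1: avg latency 107≤146, p99 latency 68≤663, memory 208≤343, throughput 4909≥3063 — dominates #7.
Others (#2, #3, #4, #5, #6) are each worse than #7 on at least one objective.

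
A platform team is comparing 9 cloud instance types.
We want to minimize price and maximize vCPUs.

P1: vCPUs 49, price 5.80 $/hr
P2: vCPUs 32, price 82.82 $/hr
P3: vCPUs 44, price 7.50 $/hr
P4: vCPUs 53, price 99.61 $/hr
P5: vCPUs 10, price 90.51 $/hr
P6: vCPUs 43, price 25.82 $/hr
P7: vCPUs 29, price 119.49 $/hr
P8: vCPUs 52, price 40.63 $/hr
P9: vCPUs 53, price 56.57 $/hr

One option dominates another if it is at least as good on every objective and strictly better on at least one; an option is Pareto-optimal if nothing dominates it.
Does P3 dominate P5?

P3 vs P5: vCPUs 44≥10, price 7.50≤90.51 — P3 is at least as good on every objective with at least one strict improvement.

Yes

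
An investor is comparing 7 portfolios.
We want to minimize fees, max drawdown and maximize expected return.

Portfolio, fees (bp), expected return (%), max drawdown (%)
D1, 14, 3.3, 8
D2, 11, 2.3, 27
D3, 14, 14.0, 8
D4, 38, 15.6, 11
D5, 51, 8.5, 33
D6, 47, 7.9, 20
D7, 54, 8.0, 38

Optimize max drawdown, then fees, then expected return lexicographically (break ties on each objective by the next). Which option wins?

First minimize max drawdown: best is 8, kept {D1, D3}.
Then minimize fees: best is 14, kept {D1, D3}.
Then maximize expected return: best is 14.0, kept {D3}.

D3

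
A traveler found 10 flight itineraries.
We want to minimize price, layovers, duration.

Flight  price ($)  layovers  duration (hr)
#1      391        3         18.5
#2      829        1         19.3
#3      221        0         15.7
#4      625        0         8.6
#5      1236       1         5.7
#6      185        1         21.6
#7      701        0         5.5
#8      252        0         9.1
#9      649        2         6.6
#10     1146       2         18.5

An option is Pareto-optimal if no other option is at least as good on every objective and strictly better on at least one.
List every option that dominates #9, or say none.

none

#1: worse on layovers (3 vs 2).
#2: worse on price (829 vs 649).
#3: worse on duration (15.7 vs 6.6).
#4: worse on duration (8.6 vs 6.6).
#5: worse on price (1236 vs 649).
#6: worse on duration (21.6 vs 6.6).
#7: worse on price (701 vs 649).
#8: worse on duration (9.1 vs 6.6).
#10: worse on price (1146 vs 649).
No option dominates #9.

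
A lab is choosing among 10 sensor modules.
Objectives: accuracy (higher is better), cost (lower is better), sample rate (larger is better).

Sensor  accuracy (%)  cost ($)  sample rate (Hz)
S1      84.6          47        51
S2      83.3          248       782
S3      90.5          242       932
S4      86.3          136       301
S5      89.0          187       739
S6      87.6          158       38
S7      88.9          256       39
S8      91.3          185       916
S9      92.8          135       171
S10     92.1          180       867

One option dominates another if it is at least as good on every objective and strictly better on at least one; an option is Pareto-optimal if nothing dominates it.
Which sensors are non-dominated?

S1, S3, S4, S8, S9, S10

S1: not dominated (best cost).
S2: dominated by S3 (accuracy 90.5≥83.3, cost 242≤248, sample rate 932≥782).
S3: not dominated (best sample rate).
S4: not dominated.
S5: dominated by S8 (accuracy 91.3≥89.0, cost 185≤187, sample rate 916≥739).
S6: dominated by S9 (accuracy 92.8≥87.6, cost 135≤158, sample rate 171≥38).
S7: dominated by S3 (accuracy 90.5≥88.9, cost 242≤256, sample rate 932≥39).
S8: not dominated.
S9: not dominated (best accuracy).
S10: not dominated.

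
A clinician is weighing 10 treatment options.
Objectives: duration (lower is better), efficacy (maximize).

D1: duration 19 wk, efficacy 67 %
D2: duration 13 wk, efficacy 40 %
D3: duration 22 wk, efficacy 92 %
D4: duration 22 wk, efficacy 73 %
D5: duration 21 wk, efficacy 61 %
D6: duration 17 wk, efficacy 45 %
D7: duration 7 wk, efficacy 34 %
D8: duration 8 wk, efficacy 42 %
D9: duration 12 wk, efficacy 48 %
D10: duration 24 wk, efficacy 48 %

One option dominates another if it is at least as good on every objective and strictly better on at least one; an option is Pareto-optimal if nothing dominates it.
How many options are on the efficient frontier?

D1: not dominated.
D2: dominated by D8 (duration 8≤13, efficacy 42≥40).
D3: not dominated (best efficacy).
D4: dominated by D3 (duration 22≤22, efficacy 92≥73).
D5: dominated by D1 (duration 19≤21, efficacy 67≥61).
D6: dominated by D9 (duration 12≤17, efficacy 48≥45).
D7: not dominated (best duration).
D8: not dominated.
D9: not dominated.
D10: dominated by D1 (duration 19≤24, efficacy 67≥48).
Pareto-optimal: D1, D3, D7, D8, D9 → 5.

5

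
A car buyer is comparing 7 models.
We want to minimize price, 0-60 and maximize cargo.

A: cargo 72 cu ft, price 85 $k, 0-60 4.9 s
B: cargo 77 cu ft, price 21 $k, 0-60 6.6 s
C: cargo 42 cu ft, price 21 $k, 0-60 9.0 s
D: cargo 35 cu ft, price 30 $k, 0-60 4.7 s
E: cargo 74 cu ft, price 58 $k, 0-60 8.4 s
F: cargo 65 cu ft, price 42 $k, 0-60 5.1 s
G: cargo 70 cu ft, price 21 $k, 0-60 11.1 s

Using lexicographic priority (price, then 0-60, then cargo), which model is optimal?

B

First minimize price: best is 21, kept {B, C, G}.
Then minimize 0-60: best is 6.6, kept {B}.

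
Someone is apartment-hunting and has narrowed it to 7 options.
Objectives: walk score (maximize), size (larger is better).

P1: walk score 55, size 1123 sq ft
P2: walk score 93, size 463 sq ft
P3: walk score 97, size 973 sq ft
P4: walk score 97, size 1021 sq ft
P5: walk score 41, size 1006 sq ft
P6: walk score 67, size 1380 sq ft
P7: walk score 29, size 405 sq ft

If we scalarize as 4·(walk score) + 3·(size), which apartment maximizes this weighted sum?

P1: 4·55 + 3·1123 = 3589
P2: 4·93 + 3·463 = 1761
P3: 4·97 + 3·973 = 3307
P4: 4·97 + 3·1021 = 3451
P5: 4·41 + 3·1006 = 3182
P6: 4·67 + 3·1380 = 4408
P7: 4·29 + 3·405 = 1331
Highest: P6 at 4408.

P6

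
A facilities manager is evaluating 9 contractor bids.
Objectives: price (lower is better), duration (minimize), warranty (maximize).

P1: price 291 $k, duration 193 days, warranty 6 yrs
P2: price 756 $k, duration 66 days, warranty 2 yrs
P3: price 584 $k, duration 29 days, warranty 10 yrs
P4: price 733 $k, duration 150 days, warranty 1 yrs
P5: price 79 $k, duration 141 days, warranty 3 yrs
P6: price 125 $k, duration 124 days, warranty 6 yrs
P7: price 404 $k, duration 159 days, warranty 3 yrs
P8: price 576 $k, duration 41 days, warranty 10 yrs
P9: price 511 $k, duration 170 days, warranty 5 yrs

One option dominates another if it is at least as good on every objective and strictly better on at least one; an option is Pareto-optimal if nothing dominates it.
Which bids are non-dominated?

P1: dominated by P6 (price 125≤291, duration 124≤193, warranty 6≥6).
P2: dominated by P3 (price 584≤756, duration 29≤66, warranty 10≥2).
P3: not dominated (best duration).
P4: dominated by P3 (price 584≤733, duration 29≤150, warranty 10≥1).
P5: not dominated (best price).
P6: not dominated.
P7: dominated by P5 (price 79≤404, duration 141≤159, warranty 3≥3).
P8: not dominated.
P9: dominated by P6 (price 125≤511, duration 124≤170, warranty 6≥5).

P3, P5, P6, P8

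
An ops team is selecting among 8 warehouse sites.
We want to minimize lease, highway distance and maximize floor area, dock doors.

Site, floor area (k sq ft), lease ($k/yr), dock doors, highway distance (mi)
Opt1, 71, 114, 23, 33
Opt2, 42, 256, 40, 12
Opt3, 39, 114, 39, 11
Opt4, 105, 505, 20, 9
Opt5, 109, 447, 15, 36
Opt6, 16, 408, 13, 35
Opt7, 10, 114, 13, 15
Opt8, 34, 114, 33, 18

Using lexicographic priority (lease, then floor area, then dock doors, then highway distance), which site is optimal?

First minimize lease: best is 114, kept {Opt1, Opt3, Opt7, Opt8}.
Then maximize floor area: best is 71, kept {Opt1}.

Opt1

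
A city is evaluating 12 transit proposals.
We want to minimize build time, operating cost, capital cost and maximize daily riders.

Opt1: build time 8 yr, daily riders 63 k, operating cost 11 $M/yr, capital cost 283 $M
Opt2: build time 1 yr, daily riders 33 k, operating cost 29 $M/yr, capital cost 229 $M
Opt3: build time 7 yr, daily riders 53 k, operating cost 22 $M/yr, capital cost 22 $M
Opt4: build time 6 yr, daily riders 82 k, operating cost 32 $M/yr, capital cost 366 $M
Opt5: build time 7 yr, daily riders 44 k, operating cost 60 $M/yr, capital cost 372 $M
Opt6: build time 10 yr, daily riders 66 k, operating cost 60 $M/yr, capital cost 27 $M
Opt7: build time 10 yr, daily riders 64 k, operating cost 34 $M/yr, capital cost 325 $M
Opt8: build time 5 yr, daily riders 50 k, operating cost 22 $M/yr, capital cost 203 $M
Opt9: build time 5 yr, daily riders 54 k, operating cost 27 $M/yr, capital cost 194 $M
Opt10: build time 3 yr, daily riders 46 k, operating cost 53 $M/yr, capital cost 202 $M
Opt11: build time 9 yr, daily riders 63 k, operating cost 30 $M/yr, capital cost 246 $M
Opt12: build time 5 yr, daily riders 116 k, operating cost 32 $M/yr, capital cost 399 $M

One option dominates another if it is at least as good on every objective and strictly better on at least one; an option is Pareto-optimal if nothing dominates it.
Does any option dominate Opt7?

No

Opt1: worse on daily riders (63 vs 64).
Opt2: worse on daily riders (33 vs 64).
Opt3: worse on daily riders (53 vs 64).
Opt4: worse on capital cost (366 vs 325).
Opt5: worse on daily riders (44 vs 64).
Opt6: worse on operating cost (60 vs 34).
Opt8: worse on daily riders (50 vs 64).
Opt9: worse on daily riders (54 vs 64).
Opt10: worse on daily riders (46 vs 64).
Opt11: worse on daily riders (63 vs 64).
Opt12: worse on capital cost (399 vs 325).
No option is at least as good as Opt7 on every objective and strictly better on one.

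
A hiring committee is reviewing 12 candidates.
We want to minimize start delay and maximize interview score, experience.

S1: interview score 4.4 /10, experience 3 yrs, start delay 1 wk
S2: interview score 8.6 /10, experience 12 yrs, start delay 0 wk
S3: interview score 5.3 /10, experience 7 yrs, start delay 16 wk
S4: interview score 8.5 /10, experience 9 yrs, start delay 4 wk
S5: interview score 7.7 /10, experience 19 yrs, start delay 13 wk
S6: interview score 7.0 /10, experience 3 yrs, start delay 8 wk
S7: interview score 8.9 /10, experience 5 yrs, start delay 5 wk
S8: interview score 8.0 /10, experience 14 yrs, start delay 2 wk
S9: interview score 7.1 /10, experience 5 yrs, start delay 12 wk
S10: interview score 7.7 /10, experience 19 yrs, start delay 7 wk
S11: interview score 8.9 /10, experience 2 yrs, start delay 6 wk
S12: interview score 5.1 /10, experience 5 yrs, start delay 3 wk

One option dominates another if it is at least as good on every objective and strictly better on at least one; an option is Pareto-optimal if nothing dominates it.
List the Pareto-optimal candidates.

S1: dominated by S2 (interview score 8.6≥4.4, experience 12≥3, start delay 0≤1).
S2: not dominated (best start delay).
S3: dominated by S2 (interview score 8.6≥5.3, experience 12≥7, start delay 0≤16).
S4: dominated by S2 (interview score 8.6≥8.5, experience 12≥9, start delay 0≤4).
S5: dominated by S10 (interview score 7.7≥7.7, experience 19≥19, start delay 7≤13).
S6: dominated by S2 (interview score 8.6≥7.0, experience 12≥3, start delay 0≤8).
S7: not dominated.
S8: not dominated.
S9: dominated by S2 (interview score 8.6≥7.1, experience 12≥5, start delay 0≤12).
S10: not dominated.
S11: dominated by S7 (interview score 8.9≥8.9, experience 5≥2, start delay 5≤6).
S12: dominated by S2 (interview score 8.6≥5.1, experience 12≥5, start delay 0≤3).

S2, S7, S8, S10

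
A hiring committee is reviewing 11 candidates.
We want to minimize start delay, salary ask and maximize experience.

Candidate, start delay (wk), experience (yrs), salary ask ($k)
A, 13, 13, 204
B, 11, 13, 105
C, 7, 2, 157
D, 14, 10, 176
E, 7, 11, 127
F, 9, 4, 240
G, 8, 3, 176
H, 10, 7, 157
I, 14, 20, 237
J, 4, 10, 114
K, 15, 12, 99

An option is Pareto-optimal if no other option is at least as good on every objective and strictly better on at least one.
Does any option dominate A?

Yes

B vs A: start delay 11≤13, experience 13≥13, salary ask 105≤204 — B is at least as good on every objective and strictly better on at least one, so B dominates A.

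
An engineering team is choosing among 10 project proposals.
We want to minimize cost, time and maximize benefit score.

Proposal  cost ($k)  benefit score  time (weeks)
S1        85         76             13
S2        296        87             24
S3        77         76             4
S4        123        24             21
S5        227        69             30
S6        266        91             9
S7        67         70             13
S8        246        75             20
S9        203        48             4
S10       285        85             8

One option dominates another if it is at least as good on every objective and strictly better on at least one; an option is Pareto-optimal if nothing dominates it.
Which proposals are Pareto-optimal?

S1: dominated by S3 (cost 77≤85, benefit score 76≥76, time 4≤13).
S2: dominated by S6 (cost 266≤296, benefit score 91≥87, time 9≤24).
S3: not dominated.
S4: dominated by S1 (cost 85≤123, benefit score 76≥24, time 13≤21).
S5: dominated by S1 (cost 85≤227, benefit score 76≥69, time 13≤30).
S6: not dominated (best benefit score).
S7: not dominated (best cost).
S8: dominated by S1 (cost 85≤246, benefit score 76≥75, time 13≤20).
S9: dominated by S3 (cost 77≤203, benefit score 76≥48, time 4≤4).
S10: not dominated.

S3, S6, S7, S10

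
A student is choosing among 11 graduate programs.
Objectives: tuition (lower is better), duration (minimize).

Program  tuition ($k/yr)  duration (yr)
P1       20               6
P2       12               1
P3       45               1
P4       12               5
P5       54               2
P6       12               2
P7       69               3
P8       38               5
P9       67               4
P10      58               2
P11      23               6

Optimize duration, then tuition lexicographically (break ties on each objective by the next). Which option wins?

First minimize duration: best is 1, kept {P2, P3}.
Then minimize tuition: best is 12, kept {P2}.

P2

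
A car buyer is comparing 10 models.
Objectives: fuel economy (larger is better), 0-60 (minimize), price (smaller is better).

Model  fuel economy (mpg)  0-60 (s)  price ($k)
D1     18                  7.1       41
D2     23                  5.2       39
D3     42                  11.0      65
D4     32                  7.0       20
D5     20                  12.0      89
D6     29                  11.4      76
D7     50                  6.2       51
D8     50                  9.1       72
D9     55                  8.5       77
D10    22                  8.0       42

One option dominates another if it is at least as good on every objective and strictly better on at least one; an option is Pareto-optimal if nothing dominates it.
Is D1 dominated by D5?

D5 vs D1: D5 is worse on 0-60 (12.0 vs 7.1), so it does not dominate D1.

No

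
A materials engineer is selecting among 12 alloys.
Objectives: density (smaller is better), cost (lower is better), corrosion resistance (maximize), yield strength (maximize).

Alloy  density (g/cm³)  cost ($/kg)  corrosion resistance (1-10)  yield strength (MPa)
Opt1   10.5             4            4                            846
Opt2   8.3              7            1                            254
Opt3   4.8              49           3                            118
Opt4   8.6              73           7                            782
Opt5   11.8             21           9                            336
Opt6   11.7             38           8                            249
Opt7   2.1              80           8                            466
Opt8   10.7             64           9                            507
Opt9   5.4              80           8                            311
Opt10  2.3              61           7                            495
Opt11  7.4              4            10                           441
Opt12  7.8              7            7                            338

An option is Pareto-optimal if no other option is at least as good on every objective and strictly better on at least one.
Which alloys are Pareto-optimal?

Opt1, Opt3, Opt4, Opt7, Opt8, Opt10, Opt11

Opt1: not dominated (best yield strength).
Opt2: dominated by Opt11 (density 7.4≤8.3, cost 4≤7, corrosion resistance 10≥1, yield strength 441≥254).
Opt3: not dominated.
Opt4: not dominated.
Opt5: dominated by Opt11 (density 7.4≤11.8, cost 4≤21, corrosion resistance 10≥9, yield strength 441≥336).
Opt6: dominated by Opt11 (density 7.4≤11.7, cost 4≤38, corrosion resistance 10≥8, yield strength 441≥249).
Opt7: not dominated (best density).
Opt8: not dominated.
Opt9: dominated by Opt7 (density 2.1≤5.4, cost 80≤80, corrosion resistance 8≥8, yield strength 466≥311).
Opt10: not dominated.
Opt11: not dominated (best corrosion resistance).
Opt12: dominated by Opt11 (density 7.4≤7.8, cost 4≤7, corrosion resistance 10≥7, yield strength 441≥338).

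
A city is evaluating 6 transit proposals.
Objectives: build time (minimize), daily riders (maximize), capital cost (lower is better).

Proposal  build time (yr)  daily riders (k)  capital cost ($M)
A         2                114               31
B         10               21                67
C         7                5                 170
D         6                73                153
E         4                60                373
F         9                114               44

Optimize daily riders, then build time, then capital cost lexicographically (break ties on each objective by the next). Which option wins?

First maximize daily riders: best is 114, kept {A, F}.
Then minimize build time: best is 2, kept {A}.

A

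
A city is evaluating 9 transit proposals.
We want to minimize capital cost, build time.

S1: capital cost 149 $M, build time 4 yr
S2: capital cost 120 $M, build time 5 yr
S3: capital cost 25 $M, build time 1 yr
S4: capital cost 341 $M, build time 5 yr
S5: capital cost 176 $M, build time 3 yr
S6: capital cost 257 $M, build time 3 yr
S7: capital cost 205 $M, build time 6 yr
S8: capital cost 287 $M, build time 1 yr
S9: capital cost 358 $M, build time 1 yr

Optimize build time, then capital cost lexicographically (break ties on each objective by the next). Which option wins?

S3

First minimize build time: best is 1, kept {S3, S8, S9}.
Then minimize capital cost: best is 25, kept {S3}.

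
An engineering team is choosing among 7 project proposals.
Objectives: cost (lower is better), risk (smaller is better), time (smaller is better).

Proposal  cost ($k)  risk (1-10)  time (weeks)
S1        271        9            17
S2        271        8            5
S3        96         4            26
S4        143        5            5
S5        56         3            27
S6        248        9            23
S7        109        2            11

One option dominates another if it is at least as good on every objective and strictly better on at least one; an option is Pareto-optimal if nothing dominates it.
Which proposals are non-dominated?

S1: dominated by S2 (cost 271≤271, risk 8≤9, time 5≤17).
S2: dominated by S4 (cost 143≤271, risk 5≤8, time 5≤5).
S3: not dominated.
S4: not dominated.
S5: not dominated (best cost).
S6: dominated by S4 (cost 143≤248, risk 5≤9, time 5≤23).
S7: not dominated (best risk).

S3, S4, S5, S7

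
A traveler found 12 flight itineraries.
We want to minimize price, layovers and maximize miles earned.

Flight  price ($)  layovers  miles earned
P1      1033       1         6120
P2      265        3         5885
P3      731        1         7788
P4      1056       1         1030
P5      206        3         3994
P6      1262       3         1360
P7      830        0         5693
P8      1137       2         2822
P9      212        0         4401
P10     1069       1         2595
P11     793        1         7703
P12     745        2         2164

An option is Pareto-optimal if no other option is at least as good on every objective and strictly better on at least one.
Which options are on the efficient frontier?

P1: dominated by P3 (price 731≤1033, layovers 1≤1, miles earned 7788≥6120).
P2: not dominated.
P3: not dominated (best miles earned).
P4: dominated by P1 (price 1033≤1056, layovers 1≤1, miles earned 6120≥1030).
P5: not dominated (best price).
P6: dominated by P1 (price 1033≤1262, layovers 1≤3, miles earned 6120≥1360).
P7: not dominated.
P8: dominated by P1 (price 1033≤1137, layovers 1≤2, miles earned 6120≥2822).
P9: not dominated.
P10: dominated by P1 (price 1033≤1069, layovers 1≤1, miles earned 6120≥2595).
P11: dominated by P3 (price 731≤793, layovers 1≤1, miles earned 7788≥7703).
P12: dominated by P3 (price 731≤745, layovers 1≤2, miles earned 7788≥2164).

P2, P3, P5, P7, P9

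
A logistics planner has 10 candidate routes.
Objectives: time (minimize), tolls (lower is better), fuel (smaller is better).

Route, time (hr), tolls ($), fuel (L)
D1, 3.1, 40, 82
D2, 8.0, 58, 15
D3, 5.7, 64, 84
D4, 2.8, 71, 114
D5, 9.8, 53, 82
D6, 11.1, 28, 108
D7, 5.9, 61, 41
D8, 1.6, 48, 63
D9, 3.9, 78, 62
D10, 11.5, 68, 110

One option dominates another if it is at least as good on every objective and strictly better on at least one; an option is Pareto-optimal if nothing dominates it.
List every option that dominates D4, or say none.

D8

D8: time 1.6≤2.8, tolls 48≤71, fuel 63≤114 — dominates D4.
Others (D1, D2, D3, D5, D6, D7, D9, D10) are each worse than D4 on at least one objective.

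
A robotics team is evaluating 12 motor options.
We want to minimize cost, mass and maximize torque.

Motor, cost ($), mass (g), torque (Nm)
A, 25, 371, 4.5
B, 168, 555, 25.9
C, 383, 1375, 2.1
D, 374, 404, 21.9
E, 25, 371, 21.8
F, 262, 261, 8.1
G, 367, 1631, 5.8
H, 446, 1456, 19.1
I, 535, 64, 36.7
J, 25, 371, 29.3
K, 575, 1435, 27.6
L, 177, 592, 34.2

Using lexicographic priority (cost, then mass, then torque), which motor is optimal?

First minimize cost: best is 25, kept {A, E, J}.
Then minimize mass: best is 371, kept {A, E, J}.
Then maximize torque: best is 29.3, kept {J}.

J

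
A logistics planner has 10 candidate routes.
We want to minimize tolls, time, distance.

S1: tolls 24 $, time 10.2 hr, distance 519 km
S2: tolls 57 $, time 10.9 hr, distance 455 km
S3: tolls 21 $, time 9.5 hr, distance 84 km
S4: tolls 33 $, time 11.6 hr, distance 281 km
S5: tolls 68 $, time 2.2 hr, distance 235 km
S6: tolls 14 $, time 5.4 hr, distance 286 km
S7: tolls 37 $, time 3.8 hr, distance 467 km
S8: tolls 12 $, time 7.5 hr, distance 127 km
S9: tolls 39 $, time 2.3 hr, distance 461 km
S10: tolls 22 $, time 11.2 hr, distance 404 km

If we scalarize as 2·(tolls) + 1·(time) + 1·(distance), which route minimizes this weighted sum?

S3

S1: 2·24 + 1·10.2 + 1·519 = 577.2
S2: 2·57 + 1·10.9 + 1·455 = 579.9
S3: 2·21 + 1·9.5 + 1·84 = 135.5
S4: 2·33 + 1·11.6 + 1·281 = 358.6
S5: 2·68 + 1·2.2 + 1·235 = 373.2
S6: 2·14 + 1·5.4 + 1·286 = 319.4
S7: 2·37 + 1·3.8 + 1·467 = 544.8
S8: 2·12 + 1·7.5 + 1·127 = 158.5
S9: 2·39 + 1·2.3 + 1·461 = 541.3
S10: 2·22 + 1·11.2 + 1·404 = 459.2
Lowest: S3 at 135.5.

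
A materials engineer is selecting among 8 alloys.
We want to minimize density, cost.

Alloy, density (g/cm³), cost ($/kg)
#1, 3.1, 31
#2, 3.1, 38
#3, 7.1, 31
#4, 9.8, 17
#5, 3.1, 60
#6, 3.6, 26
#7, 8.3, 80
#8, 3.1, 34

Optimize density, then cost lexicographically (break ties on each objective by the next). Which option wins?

First minimize density: best is 3.1, kept {#1, #2, #5, #8}.
Then minimize cost: best is 31, kept {#1}.

#1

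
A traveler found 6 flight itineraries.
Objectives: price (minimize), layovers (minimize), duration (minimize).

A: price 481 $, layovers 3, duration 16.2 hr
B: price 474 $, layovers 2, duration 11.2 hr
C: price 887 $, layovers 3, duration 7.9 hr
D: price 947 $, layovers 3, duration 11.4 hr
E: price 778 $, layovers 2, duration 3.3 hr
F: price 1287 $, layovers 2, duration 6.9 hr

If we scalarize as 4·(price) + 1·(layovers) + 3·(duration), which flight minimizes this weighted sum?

A: 4·481 + 1·3 + 3·16.2 = 1975.6
B: 4·474 + 1·2 + 3·11.2 = 1931.6
C: 4·887 + 1·3 + 3·7.9 = 3574.7
D: 4·947 + 1·3 + 3·11.4 = 3825.2
E: 4·778 + 1·2 + 3·3.3 = 3123.9
F: 4·1287 + 1·2 + 3·6.9 = 5170.7
Lowest: B at 1931.6.

B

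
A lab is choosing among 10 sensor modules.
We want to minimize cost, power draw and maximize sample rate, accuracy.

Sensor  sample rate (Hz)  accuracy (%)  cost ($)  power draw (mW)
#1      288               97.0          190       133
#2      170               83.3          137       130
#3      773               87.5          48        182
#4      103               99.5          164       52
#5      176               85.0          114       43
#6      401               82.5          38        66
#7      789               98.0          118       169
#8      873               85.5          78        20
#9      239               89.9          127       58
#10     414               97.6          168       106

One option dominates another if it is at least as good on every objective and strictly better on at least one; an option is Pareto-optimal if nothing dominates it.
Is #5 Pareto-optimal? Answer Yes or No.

No

#8 vs #5: sample rate 873≥176, accuracy 85.5≥85.0, cost 78≤114, power draw 20≤43 — #8 is at least as good on every objective and strictly better on at least one, so #8 dominates #5.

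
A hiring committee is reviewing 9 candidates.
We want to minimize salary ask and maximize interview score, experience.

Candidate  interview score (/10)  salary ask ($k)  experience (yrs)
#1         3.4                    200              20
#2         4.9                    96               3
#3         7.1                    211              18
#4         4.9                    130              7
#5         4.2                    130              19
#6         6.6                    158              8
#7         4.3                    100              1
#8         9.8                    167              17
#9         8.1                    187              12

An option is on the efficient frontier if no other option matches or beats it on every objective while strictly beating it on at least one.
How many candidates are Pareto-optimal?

7

#1: not dominated (best experience).
#2: not dominated (best salary ask).
#3: not dominated.
#4: not dominated.
#5: not dominated.
#6: not dominated.
#7: dominated by #2 (interview score 4.9≥4.3, salary ask 96≤100, experience 3≥1).
#8: not dominated (best interview score).
#9: dominated by #8 (interview score 9.8≥8.1, salary ask 167≤187, experience 17≥12).
Pareto-optimal: #1, #2, #3, #4, #5, #6, #8 → 7.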